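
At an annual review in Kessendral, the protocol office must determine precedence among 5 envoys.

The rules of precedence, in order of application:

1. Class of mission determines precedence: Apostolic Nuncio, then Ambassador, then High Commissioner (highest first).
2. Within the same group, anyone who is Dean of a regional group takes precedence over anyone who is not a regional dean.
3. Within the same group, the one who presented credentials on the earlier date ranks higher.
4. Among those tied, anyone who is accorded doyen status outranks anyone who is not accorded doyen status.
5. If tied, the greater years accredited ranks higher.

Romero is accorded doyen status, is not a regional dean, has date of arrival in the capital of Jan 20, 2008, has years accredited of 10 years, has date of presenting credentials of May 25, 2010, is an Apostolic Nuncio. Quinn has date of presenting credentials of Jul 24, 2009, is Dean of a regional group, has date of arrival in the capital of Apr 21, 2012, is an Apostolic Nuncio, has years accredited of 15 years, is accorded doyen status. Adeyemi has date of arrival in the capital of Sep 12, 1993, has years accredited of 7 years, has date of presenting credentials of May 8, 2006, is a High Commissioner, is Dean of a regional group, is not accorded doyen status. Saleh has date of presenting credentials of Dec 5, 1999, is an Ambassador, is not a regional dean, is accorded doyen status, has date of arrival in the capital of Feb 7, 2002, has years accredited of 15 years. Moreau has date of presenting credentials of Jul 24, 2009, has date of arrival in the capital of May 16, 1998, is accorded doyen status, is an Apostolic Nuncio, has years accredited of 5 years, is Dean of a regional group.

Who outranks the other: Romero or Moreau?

By class of mission: Quinn, Moreau and Romero (Apostolic Nuncio); then Saleh (Ambassador); then Adeyemi (High Commissioner).
Among Quinn, Moreau and Romero, Dean of a regional group before not a regional dean: Quinn and Moreau (Dean of a regional group) before Romero (not a regional dean).
Quinn and Moreau both have date of presenting credentials Jul 24, 2009, so the next rule applies.
Quinn and Moreau are each accorded doyen status, so the next rule applies.
Among Quinn and Moreau, by years accredited (higher first): Quinn (15 years) before Moreau (5 years).
So Moreau takes precedence.

Moreau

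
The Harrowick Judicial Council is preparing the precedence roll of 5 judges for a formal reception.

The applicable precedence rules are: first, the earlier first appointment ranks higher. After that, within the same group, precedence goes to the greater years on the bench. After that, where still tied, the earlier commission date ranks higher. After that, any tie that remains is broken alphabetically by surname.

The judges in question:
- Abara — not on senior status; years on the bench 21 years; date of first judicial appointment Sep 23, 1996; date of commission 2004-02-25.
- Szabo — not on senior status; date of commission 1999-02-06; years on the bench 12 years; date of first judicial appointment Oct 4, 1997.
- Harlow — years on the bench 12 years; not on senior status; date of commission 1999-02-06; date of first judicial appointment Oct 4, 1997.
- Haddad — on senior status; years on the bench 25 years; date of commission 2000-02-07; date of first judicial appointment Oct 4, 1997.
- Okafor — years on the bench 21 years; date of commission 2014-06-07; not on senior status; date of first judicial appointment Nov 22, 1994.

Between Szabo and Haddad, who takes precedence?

Haddad

By date of first judicial appointment (earlier first): Okafor (Nov 22, 1994); then Abara (Sep 23, 1996); then Haddad, Harlow and Szabo (each Oct 4, 1997).
Among Haddad, Harlow and Szabo, by years on the bench (higher first): Haddad (25 years) before Harlow and Szabo (12 years).
Harlow and Szabo both have date of commission 1999-02-06, so the next rule applies.
Among Harlow and Szabo, alphabetically by surname: Harlow before Szabo.
So Haddad takes precedence.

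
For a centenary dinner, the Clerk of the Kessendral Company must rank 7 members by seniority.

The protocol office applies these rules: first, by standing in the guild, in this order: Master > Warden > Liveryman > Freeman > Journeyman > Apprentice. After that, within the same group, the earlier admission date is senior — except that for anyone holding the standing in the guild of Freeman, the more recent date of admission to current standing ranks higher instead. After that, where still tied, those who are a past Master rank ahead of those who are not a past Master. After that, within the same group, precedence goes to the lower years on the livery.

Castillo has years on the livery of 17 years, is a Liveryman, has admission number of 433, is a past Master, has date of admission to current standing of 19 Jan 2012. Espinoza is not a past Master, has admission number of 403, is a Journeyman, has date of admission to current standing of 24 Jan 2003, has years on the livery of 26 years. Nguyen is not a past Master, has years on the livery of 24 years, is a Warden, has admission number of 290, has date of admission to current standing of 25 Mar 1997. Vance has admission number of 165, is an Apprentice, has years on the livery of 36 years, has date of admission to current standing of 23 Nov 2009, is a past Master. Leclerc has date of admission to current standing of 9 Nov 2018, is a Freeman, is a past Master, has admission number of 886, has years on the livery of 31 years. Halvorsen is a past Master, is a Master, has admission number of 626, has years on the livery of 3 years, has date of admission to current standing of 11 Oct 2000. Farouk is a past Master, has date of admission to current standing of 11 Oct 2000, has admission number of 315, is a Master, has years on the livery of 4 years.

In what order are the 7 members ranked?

Halvorsen, Farouk, Nguyen, Castillo, Leclerc, Espinoza, Vance

By standing in the guild: Halvorsen and Farouk (Master); then Nguyen (Warden); then Castillo (Liveryman); then Leclerc (Freeman); then Espinoza (Journeyman); then Vance (Apprentice).
Halvorsen and Farouk both have date of admission to current standing 11 Oct 2000, so the next rule applies.
Halvorsen and Farouk are each a past Master, so the next rule applies.
Among Halvorsen and Farouk, by years on the livery (lower first): Halvorsen (3 years) before Farouk (4 years).
Full order: Halvorsen, Farouk, Nguyen, Castillo, Leclerc, Espinoza, Vance.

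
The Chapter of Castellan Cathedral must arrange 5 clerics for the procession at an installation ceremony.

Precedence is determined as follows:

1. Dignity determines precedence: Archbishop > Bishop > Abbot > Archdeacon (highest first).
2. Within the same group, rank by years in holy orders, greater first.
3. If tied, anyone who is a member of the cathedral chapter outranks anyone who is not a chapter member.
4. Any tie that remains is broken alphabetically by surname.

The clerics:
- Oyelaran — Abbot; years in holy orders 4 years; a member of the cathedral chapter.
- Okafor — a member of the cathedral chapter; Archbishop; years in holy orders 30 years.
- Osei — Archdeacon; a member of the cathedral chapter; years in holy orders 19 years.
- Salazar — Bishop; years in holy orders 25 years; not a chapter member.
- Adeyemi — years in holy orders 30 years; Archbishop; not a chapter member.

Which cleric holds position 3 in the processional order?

Salazar

By dignity: Okafor and Adeyemi (Archbishop); then Salazar (Bishop); then Oyelaran (Abbot); then Osei (Archdeacon).
Okafor and Adeyemi both have years in holy orders 30 years, so the next rule applies.
Among Okafor and Adeyemi, a member of the cathedral chapter before not a chapter member: Okafor (a member of the cathedral chapter) before Adeyemi (not a chapter member).
Order: Okafor, Adeyemi, Salazar, Oyelaran, Osei.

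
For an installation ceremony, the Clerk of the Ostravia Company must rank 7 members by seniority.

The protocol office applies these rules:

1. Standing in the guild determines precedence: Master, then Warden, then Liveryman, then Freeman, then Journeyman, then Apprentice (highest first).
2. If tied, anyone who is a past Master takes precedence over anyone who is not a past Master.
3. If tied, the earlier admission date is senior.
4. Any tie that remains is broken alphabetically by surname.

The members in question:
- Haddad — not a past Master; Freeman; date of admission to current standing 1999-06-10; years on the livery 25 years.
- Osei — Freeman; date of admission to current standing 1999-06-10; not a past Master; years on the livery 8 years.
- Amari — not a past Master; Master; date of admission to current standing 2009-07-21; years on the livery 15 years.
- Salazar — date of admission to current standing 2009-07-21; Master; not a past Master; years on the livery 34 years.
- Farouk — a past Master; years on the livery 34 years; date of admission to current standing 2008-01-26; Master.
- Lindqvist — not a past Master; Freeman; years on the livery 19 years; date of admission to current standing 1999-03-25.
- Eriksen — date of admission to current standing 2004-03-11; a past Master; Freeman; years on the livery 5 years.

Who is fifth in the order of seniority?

By standing in the guild: Farouk, Amari and Salazar (Master); then Eriksen, Lindqvist, Haddad and Osei (Freeman).
Among Farouk, Amari and Salazar, a past Master before not a past Master: Farouk (a past Master) before Amari and Salazar (not a past Master).
Amari and Salazar both have date of admission to current standing 2009-07-21, so the next rule applies.
Among Amari and Salazar, alphabetically by surname: Amari before Salazar.
Among Eriksen, Lindqvist, Haddad and Osei, a past Master before not a past Master: Eriksen (a past Master) before Lindqvist, Haddad and Osei (not a past Master).
Among Lindqvist, Haddad and Osei, by date of admission to current standing (earlier first): Lindqvist (1999-03-25) before Haddad and Osei (1999-06-10).
Among Haddad and Osei, alphabetically by surname: Haddad before Osei.
Order: Farouk, Amari, Salazar, Eriksen, Lindqvist, Haddad, Osei.

Lindqvist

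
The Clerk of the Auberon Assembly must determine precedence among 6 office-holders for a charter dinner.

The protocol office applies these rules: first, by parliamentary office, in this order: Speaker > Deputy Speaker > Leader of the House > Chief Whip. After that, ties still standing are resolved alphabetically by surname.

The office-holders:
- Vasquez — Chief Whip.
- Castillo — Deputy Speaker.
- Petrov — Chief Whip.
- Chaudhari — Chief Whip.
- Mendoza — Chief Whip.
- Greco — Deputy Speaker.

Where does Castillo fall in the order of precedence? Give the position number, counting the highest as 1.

1

By parliamentary office: Castillo and Greco (Deputy Speaker); then Chaudhari, Mendoza, Petrov and Vasquez (Chief Whip).
Among Castillo and Greco, alphabetically by surname: Castillo before Greco.
Among Chaudhari, Mendoza, Petrov and Vasquez, alphabetically by surname: Chaudhari before Mendoza before Petrov before Vasquez.
Order: Castillo, Greco, Chaudhari, Mendoza, Petrov, Vasquez. So position 1.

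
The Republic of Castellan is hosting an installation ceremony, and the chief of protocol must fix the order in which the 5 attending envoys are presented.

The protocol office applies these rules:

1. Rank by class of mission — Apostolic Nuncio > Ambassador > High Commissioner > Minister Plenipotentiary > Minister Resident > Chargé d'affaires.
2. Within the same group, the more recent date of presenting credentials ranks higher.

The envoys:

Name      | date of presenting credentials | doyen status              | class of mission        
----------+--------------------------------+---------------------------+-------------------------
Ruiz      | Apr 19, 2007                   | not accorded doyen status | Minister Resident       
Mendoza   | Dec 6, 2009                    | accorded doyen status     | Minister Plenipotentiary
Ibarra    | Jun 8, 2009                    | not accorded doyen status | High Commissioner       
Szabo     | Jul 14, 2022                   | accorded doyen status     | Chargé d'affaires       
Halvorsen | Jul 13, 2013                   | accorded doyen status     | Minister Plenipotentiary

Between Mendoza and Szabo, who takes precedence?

By class of mission: Ibarra (High Commissioner); then Halvorsen and Mendoza (Minister Plenipotentiary); then Ruiz (Minister Resident); then Szabo (Chargé d'affaires).
Among Halvorsen and Mendoza, by date of presenting credentials (later first): Halvorsen (Jul 13, 2013) before Mendoza (Dec 6, 2009).
So Mendoza takes precedence.

Mendoza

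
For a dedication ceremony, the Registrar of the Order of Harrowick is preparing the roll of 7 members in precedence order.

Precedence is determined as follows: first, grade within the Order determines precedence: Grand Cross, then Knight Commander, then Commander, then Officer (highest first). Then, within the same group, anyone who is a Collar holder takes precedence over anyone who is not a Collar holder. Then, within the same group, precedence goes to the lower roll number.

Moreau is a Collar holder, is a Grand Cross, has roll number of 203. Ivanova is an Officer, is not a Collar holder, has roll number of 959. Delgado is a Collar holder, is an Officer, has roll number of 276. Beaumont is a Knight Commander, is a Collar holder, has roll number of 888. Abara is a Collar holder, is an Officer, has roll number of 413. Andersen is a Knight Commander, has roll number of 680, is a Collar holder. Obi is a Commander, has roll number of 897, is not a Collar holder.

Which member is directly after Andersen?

By grade within the Order: Moreau (Grand Cross); then Andersen and Beaumont (Knight Commander); then Obi (Commander); then Delgado, Abara and Ivanova (Officer).
Andersen and Beaumont are each a Collar holder, so the next rule applies.
Among Andersen and Beaumont, by roll number (lower first): Andersen (680) before Beaumont (888).
Among Delgado, Abara and Ivanova, a Collar holder before not a Collar holder: Delgado and Abara (a Collar holder) before Ivanova (not a Collar holder).
Among Delgado and Abara, by roll number (lower first): Delgado (276) before Abara (413).
Order: Moreau, Andersen, Beaumont, Obi, Delgado, Abara, Ivanova.

Beaumont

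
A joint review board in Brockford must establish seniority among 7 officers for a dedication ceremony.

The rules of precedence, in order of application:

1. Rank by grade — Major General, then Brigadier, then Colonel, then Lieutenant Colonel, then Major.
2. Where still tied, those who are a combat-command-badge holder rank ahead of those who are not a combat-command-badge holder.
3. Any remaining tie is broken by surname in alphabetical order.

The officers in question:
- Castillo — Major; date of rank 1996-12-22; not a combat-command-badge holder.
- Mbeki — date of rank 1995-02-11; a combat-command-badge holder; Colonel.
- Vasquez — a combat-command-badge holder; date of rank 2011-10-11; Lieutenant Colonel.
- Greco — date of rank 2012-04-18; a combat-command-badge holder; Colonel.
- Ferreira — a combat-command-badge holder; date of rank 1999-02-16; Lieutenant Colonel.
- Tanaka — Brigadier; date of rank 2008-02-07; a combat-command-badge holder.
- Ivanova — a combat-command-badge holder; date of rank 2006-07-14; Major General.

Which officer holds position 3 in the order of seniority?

By grade: Ivanova (Major General); then Tanaka (Brigadier); then Greco and Mbeki (Colonel); then Ferreira and Vasquez (Lieutenant Colonel); then Castillo (Major).
Greco and Mbeki are each a combat-command-badge holder, so the next rule applies.
Among Greco and Mbeki, alphabetically by surname: Greco before Mbeki.
Ferreira and Vasquez are each a combat-command-badge holder, so the next rule applies.
Among Ferreira and Vasquez, alphabetically by surname: Ferreira before Vasquez.
Order: Ivanova, Tanaka, Greco, Mbeki, Ferreira, Vasquez, Castillo.

Greco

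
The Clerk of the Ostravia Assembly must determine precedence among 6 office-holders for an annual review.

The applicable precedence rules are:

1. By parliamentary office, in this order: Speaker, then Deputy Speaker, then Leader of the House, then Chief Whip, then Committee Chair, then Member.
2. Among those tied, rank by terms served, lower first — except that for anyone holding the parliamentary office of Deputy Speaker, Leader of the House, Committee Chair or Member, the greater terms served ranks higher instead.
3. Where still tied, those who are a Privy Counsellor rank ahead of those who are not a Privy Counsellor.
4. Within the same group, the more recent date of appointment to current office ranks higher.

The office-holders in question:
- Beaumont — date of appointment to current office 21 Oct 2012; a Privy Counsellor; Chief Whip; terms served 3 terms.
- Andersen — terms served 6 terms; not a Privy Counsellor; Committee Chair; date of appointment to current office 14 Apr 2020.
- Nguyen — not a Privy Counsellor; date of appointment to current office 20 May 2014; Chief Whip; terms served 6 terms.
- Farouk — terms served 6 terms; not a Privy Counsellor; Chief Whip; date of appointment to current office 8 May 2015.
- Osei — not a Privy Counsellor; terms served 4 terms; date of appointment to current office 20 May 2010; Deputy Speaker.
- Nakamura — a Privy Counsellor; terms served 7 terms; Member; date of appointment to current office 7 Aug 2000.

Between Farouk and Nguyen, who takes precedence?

Farouk

By parliamentary office: Osei (Deputy Speaker); then Beaumont, Farouk and Nguyen (Chief Whip); then Andersen (Committee Chair); then Nakamura (Member).
Among Beaumont, Farouk and Nguyen, by terms served (lower first): Beaumont (3 terms) before Farouk and Nguyen (6 terms).
Farouk and Nguyen are each not a Privy Counsellor, so the next rule applies.
Among Farouk and Nguyen, by date of appointment to current office (later first): Farouk (8 May 2015) before Nguyen (20 May 2014).
So Farouk takes precedence.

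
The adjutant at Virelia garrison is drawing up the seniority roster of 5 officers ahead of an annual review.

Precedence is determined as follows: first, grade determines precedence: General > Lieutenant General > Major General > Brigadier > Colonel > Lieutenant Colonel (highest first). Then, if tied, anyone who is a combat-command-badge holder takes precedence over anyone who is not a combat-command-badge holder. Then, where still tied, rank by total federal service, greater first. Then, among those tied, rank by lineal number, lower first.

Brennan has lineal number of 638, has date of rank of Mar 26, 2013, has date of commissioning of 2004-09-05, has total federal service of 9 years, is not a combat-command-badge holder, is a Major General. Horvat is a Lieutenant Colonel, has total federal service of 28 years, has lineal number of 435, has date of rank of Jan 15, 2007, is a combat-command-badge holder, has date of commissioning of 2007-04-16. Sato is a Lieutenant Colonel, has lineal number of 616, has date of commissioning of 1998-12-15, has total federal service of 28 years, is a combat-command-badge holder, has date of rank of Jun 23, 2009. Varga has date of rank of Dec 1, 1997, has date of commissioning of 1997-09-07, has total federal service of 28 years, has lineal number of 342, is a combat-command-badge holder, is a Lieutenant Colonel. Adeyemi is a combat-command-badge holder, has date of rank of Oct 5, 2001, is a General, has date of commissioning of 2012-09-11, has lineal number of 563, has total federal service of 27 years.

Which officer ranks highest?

Adeyemi

By grade: Adeyemi (General); then Brennan (Major General); then Varga, Horvat and Sato (Lieutenant Colonel).
Varga, Horvat and Sato are each a combat-command-badge holder, so the next rule applies.
Varga, Horvat and Sato all have total federal service 28 years, so the next rule applies.
Among Varga, Horvat and Sato, by lineal number (lower first): Varga (342) before Horvat (435) before Sato (616).
Order: Adeyemi, Brennan, Varga, Horvat, Sato.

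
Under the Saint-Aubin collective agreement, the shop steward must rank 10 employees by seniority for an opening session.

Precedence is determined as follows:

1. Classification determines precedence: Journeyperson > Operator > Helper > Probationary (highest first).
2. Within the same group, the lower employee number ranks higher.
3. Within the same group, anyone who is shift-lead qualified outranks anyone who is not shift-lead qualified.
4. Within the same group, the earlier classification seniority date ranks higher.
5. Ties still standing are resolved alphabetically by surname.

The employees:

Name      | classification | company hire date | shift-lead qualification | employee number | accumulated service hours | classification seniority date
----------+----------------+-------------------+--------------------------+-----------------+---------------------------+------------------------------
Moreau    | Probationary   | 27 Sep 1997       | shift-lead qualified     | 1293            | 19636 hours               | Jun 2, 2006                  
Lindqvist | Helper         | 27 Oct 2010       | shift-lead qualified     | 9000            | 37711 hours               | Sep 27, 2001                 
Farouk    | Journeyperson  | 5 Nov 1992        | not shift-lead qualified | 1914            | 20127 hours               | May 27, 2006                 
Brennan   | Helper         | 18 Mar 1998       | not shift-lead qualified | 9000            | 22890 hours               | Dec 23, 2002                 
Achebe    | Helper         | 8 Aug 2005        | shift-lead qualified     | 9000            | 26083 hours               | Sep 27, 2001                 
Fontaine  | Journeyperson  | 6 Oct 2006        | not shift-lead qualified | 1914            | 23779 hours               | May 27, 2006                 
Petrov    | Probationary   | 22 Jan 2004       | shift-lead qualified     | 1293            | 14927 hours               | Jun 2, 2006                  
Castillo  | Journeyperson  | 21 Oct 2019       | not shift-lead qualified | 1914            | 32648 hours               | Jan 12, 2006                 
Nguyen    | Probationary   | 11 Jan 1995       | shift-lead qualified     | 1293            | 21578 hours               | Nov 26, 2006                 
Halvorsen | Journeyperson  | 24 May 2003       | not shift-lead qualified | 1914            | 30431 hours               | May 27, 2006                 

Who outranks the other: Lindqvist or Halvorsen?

Halvorsen

By classification: Castillo, Farouk, Fontaine and Halvorsen (Journeyperson); then Achebe, Lindqvist and Brennan (Helper); then Moreau, Petrov and Nguyen (Probationary).
Castillo, Farouk, Fontaine and Halvorsen all have employee number 1914, so the next rule applies.
Castillo, Farouk, Fontaine and Halvorsen are each not shift-lead qualified, so the next rule applies.
Among Castillo, Farouk, Fontaine and Halvorsen, by classification seniority date (earlier first): Castillo (Jan 12, 2006) before Farouk, Fontaine and Halvorsen (May 27, 2006).
Among Farouk, Fontaine and Halvorsen, alphabetically by surname: Farouk before Fontaine before Halvorsen.
Achebe, Lindqvist and Brennan all have employee number 9000, so the next rule applies.
Among Achebe, Lindqvist and Brennan, shift-lead qualified before not shift-lead qualified: Achebe and Lindqvist (shift-lead qualified) before Brennan (not shift-lead qualified).
Achebe and Lindqvist both have classification seniority date Sep 27, 2001, so the next rule applies.
Among Achebe and Lindqvist, alphabetically by surname: Achebe before Lindqvist.
Moreau, Petrov and Nguyen all have employee number 1293, so the next rule applies.
Moreau, Petrov and Nguyen are each shift-lead qualified, so the next rule applies.
Among Moreau, Petrov and Nguyen, by classification seniority date (earlier first): Moreau and Petrov (Jun 2, 2006) before Nguyen (Nov 26, 2006).
Among Moreau and Petrov, alphabetically by surname: Moreau before Petrov.
So Halvorsen takes precedence.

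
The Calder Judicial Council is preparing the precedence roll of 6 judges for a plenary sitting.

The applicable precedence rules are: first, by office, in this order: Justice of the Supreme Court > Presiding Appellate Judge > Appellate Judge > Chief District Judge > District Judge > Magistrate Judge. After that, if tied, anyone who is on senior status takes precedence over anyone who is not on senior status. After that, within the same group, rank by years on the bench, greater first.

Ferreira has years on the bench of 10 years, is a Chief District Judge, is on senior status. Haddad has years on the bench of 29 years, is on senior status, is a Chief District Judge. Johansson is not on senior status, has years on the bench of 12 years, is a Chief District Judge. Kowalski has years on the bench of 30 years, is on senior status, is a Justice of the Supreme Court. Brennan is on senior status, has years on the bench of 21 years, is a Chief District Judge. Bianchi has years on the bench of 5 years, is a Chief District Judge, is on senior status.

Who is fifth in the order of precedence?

Bianchi

By office: Kowalski (Justice of the Supreme Court); then Haddad, Brennan, Ferreira, Bianchi and Johansson (Chief District Judge).
Among Haddad, Brennan, Ferreira, Bianchi and Johansson, on senior status before not on senior status: Haddad, Brennan, Ferreira and Bianchi (on senior status) before Johansson (not on senior status).
Among Haddad, Brennan, Ferreira and Bianchi, by years on the bench (higher first): Haddad (29 years) before Brennan (21 years) before Ferreira (10 years) before Bianchi (5 years).
Order: Kowalski, Haddad, Brennan, Ferreira, Bianchi, Johansson.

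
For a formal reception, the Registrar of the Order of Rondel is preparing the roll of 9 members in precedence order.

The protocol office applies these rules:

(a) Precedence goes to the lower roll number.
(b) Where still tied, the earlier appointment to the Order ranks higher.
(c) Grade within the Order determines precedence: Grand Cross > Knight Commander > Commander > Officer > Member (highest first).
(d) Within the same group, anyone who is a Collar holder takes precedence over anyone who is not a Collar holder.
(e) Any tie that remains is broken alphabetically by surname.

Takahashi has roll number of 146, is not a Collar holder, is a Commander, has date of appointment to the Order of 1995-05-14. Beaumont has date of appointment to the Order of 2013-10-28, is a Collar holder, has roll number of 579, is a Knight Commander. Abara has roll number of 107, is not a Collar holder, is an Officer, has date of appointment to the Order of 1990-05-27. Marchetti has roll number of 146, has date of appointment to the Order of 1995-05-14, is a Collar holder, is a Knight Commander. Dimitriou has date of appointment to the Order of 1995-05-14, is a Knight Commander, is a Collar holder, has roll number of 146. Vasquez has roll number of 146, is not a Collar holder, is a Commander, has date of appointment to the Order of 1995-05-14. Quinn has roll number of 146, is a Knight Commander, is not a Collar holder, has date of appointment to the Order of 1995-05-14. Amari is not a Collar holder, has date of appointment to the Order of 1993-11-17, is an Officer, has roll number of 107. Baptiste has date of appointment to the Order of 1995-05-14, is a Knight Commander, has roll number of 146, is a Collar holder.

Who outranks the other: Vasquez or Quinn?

Quinn

By roll number (lower first): Abara and Amari (both 107); then Baptiste, Dimitriou, Marchetti, Quinn, Takahashi and Vasquez (each 146); then Beaumont (579).
Among Abara and Amari, by date of appointment to the Order (earlier first): Abara (1990-05-27) before Amari (1993-11-17).
Baptiste, Dimitriou, Marchetti, Quinn, Takahashi and Vasquez all have date of appointment to the Order 1995-05-14, so the next rule applies.
Among Baptiste, Dimitriou, Marchetti, Quinn, Takahashi and Vasquez, by grade within the Order: Baptiste, Dimitriou, Marchetti and Quinn (Knight Commander) before Takahashi and Vasquez (Commander).
Among Baptiste, Dimitriou, Marchetti and Quinn, a Collar holder before not a Collar holder: Baptiste, Dimitriou and Marchetti (a Collar holder) before Quinn (not a Collar holder).
Among Baptiste, Dimitriou and Marchetti, alphabetically by surname: Baptiste before Dimitriou before Marchetti.
Takahashi and Vasquez are each not a Collar holder, so the next rule applies.
Among Takahashi and Vasquez, alphabetically by surname: Takahashi before Vasquez.
So Quinn takes precedence.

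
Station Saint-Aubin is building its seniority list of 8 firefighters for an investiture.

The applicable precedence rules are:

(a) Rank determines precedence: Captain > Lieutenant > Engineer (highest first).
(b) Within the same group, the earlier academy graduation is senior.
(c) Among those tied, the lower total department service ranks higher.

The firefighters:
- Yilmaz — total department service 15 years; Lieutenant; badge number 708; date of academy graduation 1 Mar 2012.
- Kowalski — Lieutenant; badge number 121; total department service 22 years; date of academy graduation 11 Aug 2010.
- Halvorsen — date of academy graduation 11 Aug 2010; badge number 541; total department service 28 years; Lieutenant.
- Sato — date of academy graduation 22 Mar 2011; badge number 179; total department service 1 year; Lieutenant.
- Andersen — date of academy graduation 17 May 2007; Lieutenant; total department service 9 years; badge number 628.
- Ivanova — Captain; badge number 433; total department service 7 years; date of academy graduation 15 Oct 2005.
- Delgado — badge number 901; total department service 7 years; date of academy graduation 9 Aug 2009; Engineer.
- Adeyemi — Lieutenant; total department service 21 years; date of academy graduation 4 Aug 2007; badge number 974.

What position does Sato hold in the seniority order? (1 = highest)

6

By rank: Ivanova (Captain); then Andersen, Adeyemi, Kowalski, Halvorsen, Sato and Yilmaz (Lieutenant); then Delgado (Engineer).
Among Andersen, Adeyemi, Kowalski, Halvorsen, Sato and Yilmaz, by date of academy graduation (earlier first): Andersen (17 May 2007) before Adeyemi (4 Aug 2007) before Kowalski and Halvorsen (11 Aug 2010) before Sato (22 Mar 2011) before Yilmaz (1 Mar 2012).
Among Kowalski and Halvorsen, by total department service (lower first): Kowalski (22 years) before Halvorsen (28 years).
Order: Ivanova, Andersen, Adeyemi, Kowalski, Halvorsen, Sato, Yilmaz, Delgado. So position 6.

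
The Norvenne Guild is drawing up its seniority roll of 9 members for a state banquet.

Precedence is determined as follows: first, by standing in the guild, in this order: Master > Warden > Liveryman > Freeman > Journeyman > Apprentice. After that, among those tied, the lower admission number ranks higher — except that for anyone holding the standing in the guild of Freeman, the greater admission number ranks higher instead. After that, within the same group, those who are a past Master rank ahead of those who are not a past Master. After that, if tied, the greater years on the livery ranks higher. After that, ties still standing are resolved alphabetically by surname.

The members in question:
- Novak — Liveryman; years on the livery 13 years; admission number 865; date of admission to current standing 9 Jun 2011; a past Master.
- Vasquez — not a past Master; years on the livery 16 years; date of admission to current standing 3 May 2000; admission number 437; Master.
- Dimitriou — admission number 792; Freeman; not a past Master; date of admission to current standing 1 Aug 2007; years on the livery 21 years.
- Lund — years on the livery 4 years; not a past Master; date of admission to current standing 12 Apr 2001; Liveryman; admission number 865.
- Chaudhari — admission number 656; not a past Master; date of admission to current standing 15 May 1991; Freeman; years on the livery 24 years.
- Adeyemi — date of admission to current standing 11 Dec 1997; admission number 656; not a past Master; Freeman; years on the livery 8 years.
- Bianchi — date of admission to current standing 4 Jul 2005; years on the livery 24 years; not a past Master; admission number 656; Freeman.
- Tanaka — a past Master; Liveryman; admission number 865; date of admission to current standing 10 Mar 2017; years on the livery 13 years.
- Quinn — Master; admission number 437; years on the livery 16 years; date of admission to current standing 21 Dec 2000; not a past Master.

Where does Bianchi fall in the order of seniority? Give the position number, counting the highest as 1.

By standing in the guild: Quinn and Vasquez (Master); then Novak, Tanaka and Lund (Liveryman); then Dimitriou, Bianchi, Chaudhari and Adeyemi (Freeman).
Quinn and Vasquez both have admission number 437, so the next rule applies.
Quinn and Vasquez are each not a past Master, so the next rule applies.
Quinn and Vasquez both have years on the livery 16 years, so the next rule applies.
Among Quinn and Vasquez, alphabetically by surname: Quinn before Vasquez.
Novak, Tanaka and Lund all have admission number 865, so the next rule applies.
Among Novak, Tanaka and Lund, a past Master before not a past Master: Novak and Tanaka (a past Master) before Lund (not a past Master).
Novak and Tanaka both have years on the livery 13 years, so the next rule applies.
Among Novak and Tanaka, alphabetically by surname: Novak before Tanaka.
Among Dimitriou, Bianchi, Chaudhari and Adeyemi, by admission number (higher first) (reversed rule for this group): Dimitriou (792) before Bianchi, Chaudhari and Adeyemi (656).
Bianchi, Chaudhari and Adeyemi are each not a past Master, so the next rule applies.
Among Bianchi, Chaudhari and Adeyemi, by years on the livery (higher first): Bianchi and Chaudhari (24 years) before Adeyemi (8 years).
Among Bianchi and Chaudhari, alphabetically by surname: Bianchi before Chaudhari.
Order: Quinn, Vasquez, Novak, Tanaka, Lund, Dimitriou, Bianchi, Chaudhari, Adeyemi. So position 7.

7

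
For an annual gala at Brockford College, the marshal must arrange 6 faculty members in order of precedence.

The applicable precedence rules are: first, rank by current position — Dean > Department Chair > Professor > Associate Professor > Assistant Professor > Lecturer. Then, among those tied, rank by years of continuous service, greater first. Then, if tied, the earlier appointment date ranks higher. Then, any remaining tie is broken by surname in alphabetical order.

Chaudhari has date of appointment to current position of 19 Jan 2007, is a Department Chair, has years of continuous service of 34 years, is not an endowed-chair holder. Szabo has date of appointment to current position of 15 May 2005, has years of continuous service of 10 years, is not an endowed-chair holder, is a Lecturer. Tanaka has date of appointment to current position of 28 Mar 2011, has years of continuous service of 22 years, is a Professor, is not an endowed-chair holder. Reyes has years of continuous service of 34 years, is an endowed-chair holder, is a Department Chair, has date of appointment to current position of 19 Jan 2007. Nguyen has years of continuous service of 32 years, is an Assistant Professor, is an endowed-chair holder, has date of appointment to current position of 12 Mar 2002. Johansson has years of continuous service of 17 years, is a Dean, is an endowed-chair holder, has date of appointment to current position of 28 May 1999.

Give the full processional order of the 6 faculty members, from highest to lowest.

By current position: Johansson (Dean); then Chaudhari and Reyes (Department Chair); then Tanaka (Professor); then Nguyen (Assistant Professor); then Szabo (Lecturer).
Chaudhari and Reyes both have years of continuous service 34 years, so the next rule applies.
Chaudhari and Reyes both have date of appointment to current position 19 Jan 2007, so the next rule applies.
Among Chaudhari and Reyes, alphabetically by surname: Chaudhari before Reyes.
Full order: Johansson, Chaudhari, Reyes, Tanaka, Nguyen, Szabo.

Johansson, Chaudhari, Reyes, Tanaka, Nguyen, Szabo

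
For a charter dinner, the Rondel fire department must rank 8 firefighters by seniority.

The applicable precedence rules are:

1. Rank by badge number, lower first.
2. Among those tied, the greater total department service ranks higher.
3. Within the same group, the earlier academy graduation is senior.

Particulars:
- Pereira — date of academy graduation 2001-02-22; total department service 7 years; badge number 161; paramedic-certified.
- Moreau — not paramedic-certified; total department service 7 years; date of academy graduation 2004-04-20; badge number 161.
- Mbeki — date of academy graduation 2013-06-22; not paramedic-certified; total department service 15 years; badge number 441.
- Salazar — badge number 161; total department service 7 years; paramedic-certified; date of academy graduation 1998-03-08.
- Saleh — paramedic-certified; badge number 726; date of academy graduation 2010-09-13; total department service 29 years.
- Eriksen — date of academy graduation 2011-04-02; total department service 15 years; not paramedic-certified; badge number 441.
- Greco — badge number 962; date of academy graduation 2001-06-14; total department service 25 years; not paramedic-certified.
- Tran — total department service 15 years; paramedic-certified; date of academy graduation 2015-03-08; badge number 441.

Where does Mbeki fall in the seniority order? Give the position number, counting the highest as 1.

5

By badge number (lower first): Salazar, Pereira and Moreau (each 161); then Eriksen, Mbeki and Tran (each 441); then Saleh (726); then Greco (962).
Salazar, Pereira and Moreau all have total department service 7 years, so the next rule applies.
Among Salazar, Pereira and Moreau, by date of academy graduation (earlier first): Salazar (1998-03-08) before Pereira (2001-02-22) before Moreau (2004-04-20).
Eriksen, Mbeki and Tran all have total department service 15 years, so the next rule applies.
Among Eriksen, Mbeki and Tran, by date of academy graduation (earlier first): Eriksen (2011-04-02) before Mbeki (2013-06-22) before Tran (2015-03-08).
Order: Salazar, Pereira, Moreau, Eriksen, Mbeki, Tran, Saleh, Greco. So position 5.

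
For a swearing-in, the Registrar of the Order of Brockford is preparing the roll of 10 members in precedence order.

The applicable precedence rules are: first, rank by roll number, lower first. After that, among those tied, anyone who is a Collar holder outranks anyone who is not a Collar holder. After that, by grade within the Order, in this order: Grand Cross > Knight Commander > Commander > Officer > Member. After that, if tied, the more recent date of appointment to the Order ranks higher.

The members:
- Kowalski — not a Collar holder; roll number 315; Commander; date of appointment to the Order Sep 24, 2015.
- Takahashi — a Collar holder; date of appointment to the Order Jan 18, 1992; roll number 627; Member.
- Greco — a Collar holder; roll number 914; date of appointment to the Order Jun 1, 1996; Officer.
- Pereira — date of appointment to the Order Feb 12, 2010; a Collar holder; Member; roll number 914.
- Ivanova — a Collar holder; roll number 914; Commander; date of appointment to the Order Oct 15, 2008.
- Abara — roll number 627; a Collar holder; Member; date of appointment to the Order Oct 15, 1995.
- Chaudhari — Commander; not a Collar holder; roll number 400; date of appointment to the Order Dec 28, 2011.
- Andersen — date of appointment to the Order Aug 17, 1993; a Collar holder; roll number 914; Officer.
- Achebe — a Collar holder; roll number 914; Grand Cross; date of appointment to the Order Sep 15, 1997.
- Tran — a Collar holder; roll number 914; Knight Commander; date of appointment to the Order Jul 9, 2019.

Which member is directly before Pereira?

By roll number (lower first): Kowalski (315); then Chaudhari (400); then Abara and Takahashi (both 627); then Achebe, Tran, Ivanova, Greco, Andersen and Pereira (each 914).
Abara and Takahashi are each a Collar holder, so the next rule applies.
Abara and Takahashi are each Member, so the next rule applies.
Among Abara and Takahashi, by date of appointment to the Order (later first): Abara (Oct 15, 1995) before Takahashi (Jan 18, 1992).
Achebe, Tran, Ivanova, Greco, Andersen and Pereira are each a Collar holder, so the next rule applies.
Among Achebe, Tran, Ivanova, Greco, Andersen and Pereira, by grade within the Order: Achebe (Grand Cross) before Tran (Knight Commander) before Ivanova (Commander) before Greco and Andersen (Officer) before Pereira (Member).
Among Greco and Andersen, by date of appointment to the Order (later first): Greco (Jun 1, 1996) before Andersen (Aug 17, 1993).
Order: Kowalski, Chaudhari, Abara, Takahashi, Achebe, Tran, Ivanova, Greco, Andersen, Pereira.

Andersen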